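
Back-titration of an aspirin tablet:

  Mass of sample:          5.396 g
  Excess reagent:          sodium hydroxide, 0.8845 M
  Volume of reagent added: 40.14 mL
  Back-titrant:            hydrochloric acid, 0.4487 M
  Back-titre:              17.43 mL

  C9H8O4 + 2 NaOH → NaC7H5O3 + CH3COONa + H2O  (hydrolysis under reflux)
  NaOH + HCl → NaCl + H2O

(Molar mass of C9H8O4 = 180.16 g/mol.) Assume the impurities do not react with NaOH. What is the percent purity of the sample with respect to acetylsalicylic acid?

46.21 %

n(NaOH) added = 0.04014 × 0.8845 = 0.03550 mol
n(HCl) used in back-titration = 0.01743 × 0.4487 = 7.821 × 10^-3 mol
n(NaOH) left over = 7.821 × 10^-3 mol (1:1 ratio)
n(NaOH) consumed by analyte = 0.03550 − 7.821 × 10^-3 = 0.02768 mol
From the 1:2 ratio, n(C9H8O4) = 1/2 × 0.02768 = 0.01384 mol
mass of C9H8O4 = 0.01384 × 180.16 = 2.494 g
% C9H8O4 = 2.494 / 5.396 × 100 = 46.21 %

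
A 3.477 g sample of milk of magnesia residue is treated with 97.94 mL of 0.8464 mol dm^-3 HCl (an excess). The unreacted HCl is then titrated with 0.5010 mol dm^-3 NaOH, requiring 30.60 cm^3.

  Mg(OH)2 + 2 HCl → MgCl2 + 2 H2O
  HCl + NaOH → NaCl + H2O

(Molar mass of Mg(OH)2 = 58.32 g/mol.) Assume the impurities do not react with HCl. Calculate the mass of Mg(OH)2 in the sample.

n(HCl) added = 0.09794 × 0.8464 = 0.08290 mol
n(NaOH) used in back-titration = 0.03060 × 0.5010 = 0.01533 mol
n(HCl) left over = 0.01533 mol (1:1 ratio)
n(HCl) consumed by analyte = 0.08290 − 0.01533 = 0.06757 mol
From the 1:2 ratio, n(Mg(OH)2) = 1/2 × 0.06757 = 0.03378 mol
mass of Mg(OH)2 = 0.03378 × 58.32 = 1.970 g

1.970 g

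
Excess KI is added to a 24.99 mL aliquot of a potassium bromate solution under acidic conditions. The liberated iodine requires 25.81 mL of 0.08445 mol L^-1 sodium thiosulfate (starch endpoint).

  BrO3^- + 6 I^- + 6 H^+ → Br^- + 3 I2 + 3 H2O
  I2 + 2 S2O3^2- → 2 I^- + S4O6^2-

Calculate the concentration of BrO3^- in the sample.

n(S2O3^2-) = 0.02581 × 0.08445 = 2.180 × 10^-3 mol
n(I2) = n(S2O3^2-)/2 = 1.090 × 10^-3 mol
From the 1:3 ratio, n(BrO3^-) in the aliquot = 1/3 × 1.090 × 10^-3 = 3.633 × 10^-4 mol
[BrO3^-] = 3.633 × 10^-4 / 0.02499 = 0.01454 mol/L

0.01454 mol/L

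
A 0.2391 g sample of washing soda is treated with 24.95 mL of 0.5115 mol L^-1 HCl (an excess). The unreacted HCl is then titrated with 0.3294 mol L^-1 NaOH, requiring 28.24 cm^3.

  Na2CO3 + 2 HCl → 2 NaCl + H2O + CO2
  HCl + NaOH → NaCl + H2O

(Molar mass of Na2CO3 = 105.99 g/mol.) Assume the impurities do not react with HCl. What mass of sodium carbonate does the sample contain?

0.1833 g

n(HCl) added = 0.02495 × 0.5115 = 0.01276 mol
n(NaOH) used in back-titration = 0.02824 × 0.3294 = 9.302 × 10^-3 mol
n(HCl) left over = 9.302 × 10^-3 mol (1:1 ratio)
n(HCl) consumed by analyte = 0.01276 − 9.302 × 10^-3 = 3.460 × 10^-3 mol
From the 1:2 ratio, n(Na2CO3) = 1/2 × 3.460 × 10^-3 = 1.730 × 10^-3 mol
mass of Na2CO3 = 1.730 × 10^-3 × 105.99 = 0.1833 g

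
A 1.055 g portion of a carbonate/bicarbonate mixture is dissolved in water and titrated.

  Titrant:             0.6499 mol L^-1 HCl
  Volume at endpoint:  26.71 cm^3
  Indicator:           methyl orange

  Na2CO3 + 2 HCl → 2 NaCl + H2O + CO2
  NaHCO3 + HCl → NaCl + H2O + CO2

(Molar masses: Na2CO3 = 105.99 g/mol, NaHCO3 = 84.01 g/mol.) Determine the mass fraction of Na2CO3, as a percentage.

n(HCl) = 0.02671 × 0.6499 = 0.01736 mol
Let x = n(Na2CO3), y = n(NaHCO3).
Titrant: 2x + 1y = 0.01736;  mass: 105.99x + 84.01y = 1.055
Solving, x = 6.502 × 10^-3 mol, y = 4.355 × 10^-3 mol
mass of Na2CO3 = 6.502 × 10^-3 × 105.99 = 0.6891 g
% Na2CO3 = 0.6891 / 1.055 × 100 = 65.32 %

65.32 %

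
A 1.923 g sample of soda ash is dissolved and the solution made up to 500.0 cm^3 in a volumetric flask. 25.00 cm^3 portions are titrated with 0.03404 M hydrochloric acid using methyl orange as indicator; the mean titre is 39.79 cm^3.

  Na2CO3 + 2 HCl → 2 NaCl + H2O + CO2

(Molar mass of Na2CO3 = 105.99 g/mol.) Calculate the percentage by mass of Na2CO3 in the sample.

n(HCl) per titration = 0.03979 × 0.03404 = 1.354 × 10^-3 mol
From the 1:2 ratio, n(Na2CO3) in each aliquot = 1/2 × 1.354 × 10^-3 = 6.772 × 10^-4 mol
n(Na2CO3) in the whole flask = 6.772 × 10^-4 × 500.0/25.00 = 0.01354 mol
mass of Na2CO3 = 0.01354 × 105.99 = 1.436 g
% Na2CO3 = 1.436 / 1.923 × 100 = 74.65 %

74.65 %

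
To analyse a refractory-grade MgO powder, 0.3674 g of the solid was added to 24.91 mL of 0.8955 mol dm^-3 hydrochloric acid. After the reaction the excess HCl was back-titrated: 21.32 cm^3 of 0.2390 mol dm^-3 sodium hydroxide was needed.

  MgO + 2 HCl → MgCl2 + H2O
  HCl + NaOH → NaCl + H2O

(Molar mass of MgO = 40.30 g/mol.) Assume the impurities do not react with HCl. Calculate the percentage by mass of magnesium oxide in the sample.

n(HCl) added = 0.02491 × 0.8955 = 0.02231 mol
n(NaOH) used in back-titration = 0.02132 × 0.2390 = 5.095 × 10^-3 mol
n(HCl) left over = 5.095 × 10^-3 mol (1:1 ratio)
n(HCl) consumed by analyte = 0.02231 − 5.095 × 10^-3 = 0.01721 mol
From the 1:2 ratio, n(MgO) = 1/2 × 0.01721 = 8.606 × 10^-3 mol
mass of MgO = 8.606 × 10^-3 × 40.30 = 0.3468 g
% MgO = 0.3468 / 0.3674 × 100 = 94.40 %

94.40 %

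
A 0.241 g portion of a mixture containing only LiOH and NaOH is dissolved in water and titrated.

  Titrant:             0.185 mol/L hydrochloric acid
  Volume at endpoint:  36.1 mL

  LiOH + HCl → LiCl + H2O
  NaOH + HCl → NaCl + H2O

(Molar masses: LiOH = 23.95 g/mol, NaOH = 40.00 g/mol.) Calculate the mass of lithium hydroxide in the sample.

0.0390 g

n(HCl) = 0.0361 × 0.185 = 6.68 × 10^-3 mol
Let x = n(LiOH), y = n(NaOH).
Titrant: 1x + 1y = 6.68 × 10^-3;  mass: 23.95x + 40.00y = 0.241
Solving, x = 1.63 × 10^-3 mol, y = 5.05 × 10^-3 mol
mass of LiOH = 1.63 × 10^-3 × 23.95 = 0.0390 g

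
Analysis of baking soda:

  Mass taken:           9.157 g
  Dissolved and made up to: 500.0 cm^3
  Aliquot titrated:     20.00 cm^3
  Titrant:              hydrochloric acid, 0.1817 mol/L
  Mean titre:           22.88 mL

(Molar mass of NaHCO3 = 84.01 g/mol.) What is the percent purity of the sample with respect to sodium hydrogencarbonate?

95.35 %

NaHCO3 + HCl → NaCl + H2O + CO2
n(HCl) per titration = 0.02288 × 0.1817 = 4.157 × 10^-3 mol
n(NaHCO3) in each aliquot = 4.157 × 10^-3 mol (1:1 ratio)
n(NaHCO3) in the whole flask = 4.157 × 10^-3 × 500.0/20.00 = 0.1039 mol
mass of NaHCO3 = 0.1039 × 84.01 = 8.731 g
% NaHCO3 = 8.731 / 9.157 × 100 = 95.35 %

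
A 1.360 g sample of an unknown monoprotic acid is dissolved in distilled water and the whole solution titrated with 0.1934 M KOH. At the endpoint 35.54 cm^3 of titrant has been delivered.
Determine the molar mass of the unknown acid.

197.9 g/mol

n(KOH) = 0.03554 L × 0.1934 mol/L = 6.873 × 10^-3 mol
n(HA) = 6.873 × 10^-3 mol (1:1 ratio)
M = m / n = 1.360 g / 6.873 × 10^-3 mol = 197.9 g/mol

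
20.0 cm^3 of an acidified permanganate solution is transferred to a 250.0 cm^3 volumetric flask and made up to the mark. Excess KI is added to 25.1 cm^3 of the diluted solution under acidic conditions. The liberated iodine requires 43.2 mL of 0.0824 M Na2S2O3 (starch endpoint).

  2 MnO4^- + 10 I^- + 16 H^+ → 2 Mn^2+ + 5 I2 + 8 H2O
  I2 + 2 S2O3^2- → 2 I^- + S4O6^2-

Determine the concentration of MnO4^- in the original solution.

n(S2O3^2-) = 0.0432 × 0.0824 = 3.56 × 10^-3 mol
n(I2) = n(S2O3^2-)/2 = 1.78 × 10^-3 mol
From the 2:5 ratio, n(MnO4^-) in the aliquot = 2/5 × 1.78 × 10^-3 = 7.12 × 10^-4 mol
[MnO4^-]_dilute = 7.12 × 10^-4 / 0.0251 = 0.0284 mol/L
[MnO4^-]_original = 0.0284 × 250.0/20.0 = 0.355 mol/L

0.355 M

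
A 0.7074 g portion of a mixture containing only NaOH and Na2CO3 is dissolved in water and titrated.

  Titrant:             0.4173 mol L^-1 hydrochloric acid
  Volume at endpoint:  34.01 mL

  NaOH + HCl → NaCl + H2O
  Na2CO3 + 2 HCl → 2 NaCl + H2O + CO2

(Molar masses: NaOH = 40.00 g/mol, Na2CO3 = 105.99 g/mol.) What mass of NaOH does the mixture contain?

0.1377 g

n(HCl) = 0.03401 × 0.4173 = 0.01419 mol
Let x = n(NaOH), y = n(Na2CO3).
Titrant: 1x + 2y = 0.01419;  mass: 40.00x + 105.99y = 0.7074
Solving, x = 3.442 × 10^-3 mol, y = 5.375 × 10^-3 mol
mass of NaOH = 3.442 × 10^-3 × 40.00 = 0.1377 g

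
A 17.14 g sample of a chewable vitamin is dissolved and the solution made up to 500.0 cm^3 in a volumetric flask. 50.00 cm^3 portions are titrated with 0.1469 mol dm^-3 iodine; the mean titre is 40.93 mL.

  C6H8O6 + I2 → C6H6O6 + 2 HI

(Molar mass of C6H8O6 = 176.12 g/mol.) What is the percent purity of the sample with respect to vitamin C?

n(I2) per titration = 0.04093 × 0.1469 = 6.013 × 10^-3 mol
n(C6H8O6) in each aliquot = 6.013 × 10^-3 mol (1:1 ratio)
n(C6H8O6) in the whole flask = 6.013 × 10^-3 × 500.0/50.00 = 0.06013 mol
mass of C6H8O6 = 0.06013 × 176.12 = 10.59 g
% C6H8O6 = 10.59 / 17.14 × 100 = 61.78 %

61.78 %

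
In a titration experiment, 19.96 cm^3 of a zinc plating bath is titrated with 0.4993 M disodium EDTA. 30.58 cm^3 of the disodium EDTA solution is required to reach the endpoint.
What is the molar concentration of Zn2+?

0.7650 M

Zn^2+ + EDTA^4- → [Zn(EDTA)]^2-
n(EDTA) = 0.03058 L × 0.4993 mol/L = 0.01527 mol
n(Zn2+) = 0.01527 mol (1:1 mole ratio)
[Zn2+] = 0.01527 mol / 0.01996 L = 0.7650 mol/L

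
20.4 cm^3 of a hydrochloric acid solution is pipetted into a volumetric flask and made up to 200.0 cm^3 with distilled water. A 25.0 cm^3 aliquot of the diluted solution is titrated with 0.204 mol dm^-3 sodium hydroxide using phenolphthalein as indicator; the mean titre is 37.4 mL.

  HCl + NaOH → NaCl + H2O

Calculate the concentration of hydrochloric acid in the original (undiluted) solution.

2.99 mol/L

n(NaOH) = 0.0374 × 0.204 = 7.63 × 10^-3 mol
n(HCl) in the aliquot = 7.63 × 10^-3 mol (1:1 ratio)
[HCl]_dilute = 7.63 × 10^-3 / 0.0250 = 0.305 mol/L
Dilution factor = 200.0 / 20.4 = 9.804
[HCl]_stock = 0.305 × 9.804 = 2.99 mol/L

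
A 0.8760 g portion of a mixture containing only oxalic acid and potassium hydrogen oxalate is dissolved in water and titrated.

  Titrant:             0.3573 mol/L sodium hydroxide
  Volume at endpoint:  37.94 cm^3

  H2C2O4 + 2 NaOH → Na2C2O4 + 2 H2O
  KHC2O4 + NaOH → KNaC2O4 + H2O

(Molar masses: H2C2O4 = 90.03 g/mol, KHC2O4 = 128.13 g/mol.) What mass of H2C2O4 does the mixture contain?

n(NaOH) = 0.03794 × 0.3573 = 0.01356 mol
Let x = n(H2C2O4), y = n(KHC2O4).
Titrant: 2x + 1y = 0.01356;  mass: 90.03x + 128.13y = 0.8760
Solving, x = 5.179 × 10^-3 mol, y = 3.198 × 10^-3 mol
mass of H2C2O4 = 5.179 × 10^-3 × 90.03 = 0.4663 g

0.4663 g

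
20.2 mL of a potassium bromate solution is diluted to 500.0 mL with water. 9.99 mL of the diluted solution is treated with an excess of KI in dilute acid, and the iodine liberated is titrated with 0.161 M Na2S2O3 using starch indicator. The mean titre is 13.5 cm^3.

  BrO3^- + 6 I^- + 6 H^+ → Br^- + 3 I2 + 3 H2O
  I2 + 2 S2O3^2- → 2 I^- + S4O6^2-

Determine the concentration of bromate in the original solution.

0.898 M

n(S2O3^2-) = 0.0135 × 0.161 = 2.17 × 10^-3 mol
n(I2) = n(S2O3^2-)/2 = 1.09 × 10^-3 mol
From the 1:3 ratio, n(BrO3^-) in the aliquot = 1/3 × 1.09 × 10^-3 = 3.62 × 10^-4 mol
[BrO3^-]_dilute = 3.62 × 10^-4 / 0.00999 = 0.0363 mol/L
[BrO3^-]_original = 0.0363 × 500.0/20.2 = 0.898 mol/L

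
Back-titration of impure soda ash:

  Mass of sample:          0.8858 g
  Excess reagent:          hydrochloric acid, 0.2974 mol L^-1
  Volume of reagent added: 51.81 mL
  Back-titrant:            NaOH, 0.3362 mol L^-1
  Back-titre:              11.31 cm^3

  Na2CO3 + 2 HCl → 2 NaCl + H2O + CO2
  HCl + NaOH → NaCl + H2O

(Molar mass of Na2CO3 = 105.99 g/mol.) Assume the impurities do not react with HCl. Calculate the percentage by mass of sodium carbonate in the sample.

n(HCl) added = 0.05181 × 0.2974 = 0.01541 mol
n(NaOH) used in back-titration = 0.01131 × 0.3362 = 3.802 × 10^-3 mol
n(HCl) left over = 3.802 × 10^-3 mol (1:1 ratio)
n(HCl) consumed by analyte = 0.01541 − 3.802 × 10^-3 = 0.01161 mol
From the 1:2 ratio, n(Na2CO3) = 1/2 × 0.01161 = 5.803 × 10^-3 mol
mass of Na2CO3 = 5.803 × 10^-3 × 105.99 = 0.6151 g
% Na2CO3 = 0.6151 / 0.8858 × 100 = 69.43 %

69.43 %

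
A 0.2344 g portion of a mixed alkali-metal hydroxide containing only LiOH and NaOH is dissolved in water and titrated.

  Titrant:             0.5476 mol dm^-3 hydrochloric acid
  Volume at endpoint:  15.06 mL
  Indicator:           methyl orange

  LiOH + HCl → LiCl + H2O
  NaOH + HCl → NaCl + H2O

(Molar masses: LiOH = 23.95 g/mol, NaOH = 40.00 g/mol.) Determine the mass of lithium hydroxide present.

0.1425 g

n(HCl) = 0.01506 × 0.5476 = 8.247 × 10^-3 mol
Let x = n(LiOH), y = n(NaOH).
Titrant: 1x + 1y = 8.247 × 10^-3;  mass: 23.95x + 40.00y = 0.2344
Solving, x = 5.949 × 10^-3 mol, y = 2.298 × 10^-3 mol
mass of LiOH = 5.949 × 10^-3 × 23.95 = 0.1425 g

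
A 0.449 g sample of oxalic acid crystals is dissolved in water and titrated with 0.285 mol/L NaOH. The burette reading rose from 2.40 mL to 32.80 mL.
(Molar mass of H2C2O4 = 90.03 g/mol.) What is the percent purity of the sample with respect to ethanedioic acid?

H2C2O4 + 2 NaOH → Na2C2O4 + 2 H2O
n(NaOH) = 0.0304 L × 0.285 mol/L = 8.66 × 10^-3 mol
From the 1:2 ratio, n(H2C2O4) = 1/2 × 8.66 × 10^-3 = 4.33 × 10^-3 mol
mass of H2C2O4 = 4.33 × 10^-3 × 90.03 g/mol = 0.390 g
% H2C2O4 = 0.390 / 0.449 × 100 = 86.9 %

86.9 %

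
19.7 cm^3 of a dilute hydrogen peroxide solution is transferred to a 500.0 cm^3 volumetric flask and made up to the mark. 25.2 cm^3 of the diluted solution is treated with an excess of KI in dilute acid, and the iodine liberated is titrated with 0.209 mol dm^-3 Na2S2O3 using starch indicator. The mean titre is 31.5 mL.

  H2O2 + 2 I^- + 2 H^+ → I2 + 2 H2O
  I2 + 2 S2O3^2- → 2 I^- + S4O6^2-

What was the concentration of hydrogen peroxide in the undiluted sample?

n(S2O3^2-) = 0.0315 × 0.209 = 6.58 × 10^-3 mol
n(I2) = n(S2O3^2-)/2 = 3.29 × 10^-3 mol
n(H2O2) in the aliquot = 3.29 × 10^-3 mol (1:1 ratio)
[H2O2]_dilute = 3.29 × 10^-3 / 0.0252 = 0.131 mol/L
[H2O2]_original = 0.131 × 500.0/19.7 = 3.32 mol/L

3.32 mol/L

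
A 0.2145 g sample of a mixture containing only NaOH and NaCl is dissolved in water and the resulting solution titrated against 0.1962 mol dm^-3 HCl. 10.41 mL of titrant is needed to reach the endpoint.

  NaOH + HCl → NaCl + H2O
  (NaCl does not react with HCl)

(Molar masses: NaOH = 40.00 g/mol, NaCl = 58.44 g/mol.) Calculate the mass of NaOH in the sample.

0.08170 g

n(HCl) = 0.01041 × 0.1962 = 2.042 × 10^-3 mol
Let x = n(NaOH), y = n(NaCl).
Titrant: 1x = 2.042 × 10^-3;  mass: 40.00x + 58.44y = 0.2145
Solving, x = 2.042 × 10^-3 mol, y = 2.272 × 10^-3 mol
mass of NaOH = 2.042 × 10^-3 × 40.00 = 0.08170 g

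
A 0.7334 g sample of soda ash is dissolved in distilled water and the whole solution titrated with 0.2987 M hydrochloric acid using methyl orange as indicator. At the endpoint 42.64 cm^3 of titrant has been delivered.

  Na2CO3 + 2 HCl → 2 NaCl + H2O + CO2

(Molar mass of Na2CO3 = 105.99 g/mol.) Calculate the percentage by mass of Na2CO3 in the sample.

n(HCl) = 0.04264 L × 0.2987 mol/L = 0.01274 mol
From the 1:2 ratio, n(Na2CO3) = 1/2 × 0.01274 = 6.368 × 10^-3 mol
mass of Na2CO3 = 6.368 × 10^-3 × 105.99 g/mol = 0.6750 g
% Na2CO3 = 0.6750 / 0.7334 × 100 = 92.03 %

92.03 %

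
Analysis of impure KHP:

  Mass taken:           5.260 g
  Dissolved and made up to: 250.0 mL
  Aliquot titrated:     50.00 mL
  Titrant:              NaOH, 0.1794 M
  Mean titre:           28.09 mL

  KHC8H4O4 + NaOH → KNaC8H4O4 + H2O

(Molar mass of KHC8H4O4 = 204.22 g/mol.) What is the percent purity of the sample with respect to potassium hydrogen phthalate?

n(NaOH) per titration = 0.02809 × 0.1794 = 5.039 × 10^-3 mol
n(KHC8H4O4) in each aliquot = 5.039 × 10^-3 mol (1:1 ratio)
n(KHC8H4O4) in the whole flask = 5.039 × 10^-3 × 250.0/50.00 = 0.02520 mol
mass of KHC8H4O4 = 0.02520 × 204.22 = 5.146 g
% KHC8H4O4 = 5.146 / 5.260 × 100 = 97.83 %

97.83 %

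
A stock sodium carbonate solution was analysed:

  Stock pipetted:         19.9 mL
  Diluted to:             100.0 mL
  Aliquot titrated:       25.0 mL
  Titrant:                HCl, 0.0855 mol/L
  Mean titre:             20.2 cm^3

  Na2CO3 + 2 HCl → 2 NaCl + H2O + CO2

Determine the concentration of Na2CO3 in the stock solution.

0.174 mol/L

n(HCl) = 0.0202 × 0.0855 = 1.73 × 10^-3 mol
From the 1:2 ratio, n(Na2CO3) in the aliquot = 1/2 × 1.73 × 10^-3 = 8.64 × 10^-4 mol
[Na2CO3]_dilute = 8.64 × 10^-4 / 0.0250 = 0.0345 mol/L
Dilution factor = 100.0 / 19.9 = 5.025
[Na2CO3]_stock = 0.0345 × 5.025 = 0.174 mol/L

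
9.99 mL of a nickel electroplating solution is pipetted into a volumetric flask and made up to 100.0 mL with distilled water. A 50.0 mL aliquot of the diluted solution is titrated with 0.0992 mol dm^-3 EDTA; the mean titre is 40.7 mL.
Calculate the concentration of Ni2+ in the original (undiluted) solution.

0.808 mol/L

Ni^2+ + EDTA^4- → [Ni(EDTA)]^2-
n(EDTA) = 0.0407 × 0.0992 = 4.04 × 10^-3 mol
n(Ni2+) in the aliquot = 4.04 × 10^-3 mol (1:1 ratio)
[Ni2+]_dilute = 4.04 × 10^-3 / 0.0500 = 0.0807 mol/L
Dilution factor = 100.0 / 9.99 = 10.01
[Ni2+]_stock = 0.0807 × 10.01 = 0.808 mol/L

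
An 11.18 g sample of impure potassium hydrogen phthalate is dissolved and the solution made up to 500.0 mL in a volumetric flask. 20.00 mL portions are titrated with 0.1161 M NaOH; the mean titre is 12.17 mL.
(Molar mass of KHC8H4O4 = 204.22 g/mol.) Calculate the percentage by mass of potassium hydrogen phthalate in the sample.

64.52 %

KHC8H4O4 + NaOH → KNaC8H4O4 + H2O
n(NaOH) per titration = 0.01217 × 0.1161 = 1.413 × 10^-3 mol
n(KHC8H4O4) in each aliquot = 1.413 × 10^-3 mol (1:1 ratio)
n(KHC8H4O4) in the whole flask = 1.413 × 10^-3 × 500.0/20.00 = 0.03532 mol
mass of KHC8H4O4 = 0.03532 × 204.22 = 7.214 g
% KHC8H4O4 = 7.214 / 11.18 × 100 = 64.52 %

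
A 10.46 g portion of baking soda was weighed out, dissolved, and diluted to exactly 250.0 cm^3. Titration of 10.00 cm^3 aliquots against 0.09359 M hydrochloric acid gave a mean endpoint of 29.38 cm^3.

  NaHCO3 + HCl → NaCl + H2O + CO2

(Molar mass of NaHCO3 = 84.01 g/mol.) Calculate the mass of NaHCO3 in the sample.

n(HCl) per titration = 0.02938 × 0.09359 = 2.750 × 10^-3 mol
n(NaHCO3) in each aliquot = 2.750 × 10^-3 mol (1:1 ratio)
n(NaHCO3) in the whole flask = 2.750 × 10^-3 × 250.0/10.00 = 0.06874 mol
mass of NaHCO3 = 0.06874 × 84.01 = 5.775 g

5.775 g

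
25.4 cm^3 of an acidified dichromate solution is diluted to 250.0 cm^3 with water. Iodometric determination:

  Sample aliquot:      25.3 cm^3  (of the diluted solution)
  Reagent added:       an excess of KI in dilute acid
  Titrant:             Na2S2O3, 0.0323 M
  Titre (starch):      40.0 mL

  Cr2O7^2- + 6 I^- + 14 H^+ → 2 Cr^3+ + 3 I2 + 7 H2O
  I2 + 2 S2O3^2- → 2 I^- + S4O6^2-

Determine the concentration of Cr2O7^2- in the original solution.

n(S2O3^2-) = 0.0400 × 0.0323 = 1.29 × 10^-3 mol
n(I2) = n(S2O3^2-)/2 = 6.46 × 10^-4 mol
From the 1:3 ratio, n(Cr2O7^2-) in the aliquot = 1/3 × 6.46 × 10^-4 = 2.15 × 10^-4 mol
[Cr2O7^2-]_dilute = 2.15 × 10^-4 / 0.0253 = 0.00851 mol/L
[Cr2O7^2-]_original = 0.00851 × 250.0/25.4 = 0.0838 mol/L

0.0838 M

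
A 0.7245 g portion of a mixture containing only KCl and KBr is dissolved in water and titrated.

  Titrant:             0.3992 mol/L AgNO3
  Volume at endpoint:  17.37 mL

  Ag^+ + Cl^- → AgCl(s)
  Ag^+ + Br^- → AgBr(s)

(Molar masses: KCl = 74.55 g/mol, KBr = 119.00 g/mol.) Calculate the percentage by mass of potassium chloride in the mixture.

23.30 %

n(AgNO3) = 0.01737 × 0.3992 = 6.934 × 10^-3 mol
Let x = n(KCl), y = n(KBr).
Titrant: 1x + 1y = 6.934 × 10^-3;  mass: 74.55x + 119.00y = 0.7245
Solving, x = 2.265 × 10^-3 mol, y = 4.670 × 10^-3 mol
mass of KCl = 2.265 × 10^-3 × 74.55 = 0.1688 g
% KCl = 0.1688 / 0.7245 × 100 = 23.30 %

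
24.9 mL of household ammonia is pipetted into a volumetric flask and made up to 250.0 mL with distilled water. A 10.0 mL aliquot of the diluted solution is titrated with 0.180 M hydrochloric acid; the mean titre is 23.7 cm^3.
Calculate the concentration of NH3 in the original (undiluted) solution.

4.28 M

NH3 + HCl → NH4Cl
n(HCl) = 0.0237 × 0.180 = 4.27 × 10^-3 mol
n(NH3) in the aliquot = 4.27 × 10^-3 mol (1:1 ratio)
[NH3]_dilute = 4.27 × 10^-3 / 0.0100 = 0.427 mol/L
Dilution factor = 250.0 / 24.9 = 10.04
[NH3]_stock = 0.427 × 10.04 = 4.28 mol/L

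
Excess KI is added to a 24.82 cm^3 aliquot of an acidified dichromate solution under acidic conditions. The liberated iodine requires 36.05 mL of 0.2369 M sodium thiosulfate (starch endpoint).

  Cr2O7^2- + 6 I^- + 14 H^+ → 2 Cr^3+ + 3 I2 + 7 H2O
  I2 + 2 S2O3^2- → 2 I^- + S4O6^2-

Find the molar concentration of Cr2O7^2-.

0.05735 M

n(S2O3^2-) = 0.03605 × 0.2369 = 8.540 × 10^-3 mol
n(I2) = n(S2O3^2-)/2 = 4.270 × 10^-3 mol
From the 1:3 ratio, n(Cr2O7^2-) in the aliquot = 1/3 × 4.270 × 10^-3 = 1.423 × 10^-3 mol
[Cr2O7^2-] = 1.423 × 10^-3 / 0.02482 = 0.05735 mol/L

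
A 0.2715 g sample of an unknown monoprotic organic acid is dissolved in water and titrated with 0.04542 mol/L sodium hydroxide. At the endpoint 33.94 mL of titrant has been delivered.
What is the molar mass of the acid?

176.1 g/mol

n(NaOH) = 0.03394 L × 0.04542 mol/L = 1.542 × 10^-3 mol
n(HA) = 1.542 × 10^-3 mol (1:1 ratio)
M = m / n = 0.2715 g / 1.542 × 10^-3 mol = 176.1 g/mol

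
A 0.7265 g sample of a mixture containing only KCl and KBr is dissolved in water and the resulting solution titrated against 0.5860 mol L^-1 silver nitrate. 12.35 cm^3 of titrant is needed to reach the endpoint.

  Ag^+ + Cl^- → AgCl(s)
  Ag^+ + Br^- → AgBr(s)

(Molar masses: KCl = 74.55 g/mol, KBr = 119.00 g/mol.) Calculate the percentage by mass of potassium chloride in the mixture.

n(AgNO3) = 0.01235 × 0.5860 = 7.237 × 10^-3 mol
Let x = n(KCl), y = n(KBr).
Titrant: 1x + 1y = 7.237 × 10^-3;  mass: 74.55x + 119.00y = 0.7265
Solving, x = 3.031 × 10^-3 mol, y = 4.206 × 10^-3 mol
mass of KCl = 3.031 × 10^-3 × 74.55 = 0.2259 g
% KCl = 0.2259 / 0.7265 × 100 = 31.10 %

31.10 %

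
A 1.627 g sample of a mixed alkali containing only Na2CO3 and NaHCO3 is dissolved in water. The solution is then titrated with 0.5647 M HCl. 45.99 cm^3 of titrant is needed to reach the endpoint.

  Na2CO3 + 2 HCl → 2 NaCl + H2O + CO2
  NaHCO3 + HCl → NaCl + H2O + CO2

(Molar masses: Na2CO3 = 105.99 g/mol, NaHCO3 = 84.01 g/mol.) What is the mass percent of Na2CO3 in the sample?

n(HCl) = 0.04599 × 0.5647 = 0.02597 mol
Let x = n(Na2CO3), y = n(NaHCO3).
Titrant: 2x + 1y = 0.02597;  mass: 105.99x + 84.01y = 1.627
Solving, x = 8.944 × 10^-3 mol, y = 8.083 × 10^-3 mol
mass of Na2CO3 = 8.944 × 10^-3 × 105.99 = 0.9480 g
% Na2CO3 = 0.9480 / 1.627 × 100 = 58.26 %

58.26 %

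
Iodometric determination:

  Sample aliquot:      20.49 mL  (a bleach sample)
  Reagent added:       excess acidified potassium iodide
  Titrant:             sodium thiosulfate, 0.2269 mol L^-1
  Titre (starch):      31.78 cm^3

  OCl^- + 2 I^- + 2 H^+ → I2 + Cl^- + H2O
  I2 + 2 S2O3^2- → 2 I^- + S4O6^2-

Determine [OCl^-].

n(S2O3^2-) = 0.03178 × 0.2269 = 7.211 × 10^-3 mol
n(I2) = n(S2O3^2-)/2 = 3.605 × 10^-3 mol
n(OCl^-) in the aliquot = 3.605 × 10^-3 mol (1:1 ratio)
[OCl^-] = 3.605 × 10^-3 / 0.02049 = 0.1760 mol/L

0.1760 mol/L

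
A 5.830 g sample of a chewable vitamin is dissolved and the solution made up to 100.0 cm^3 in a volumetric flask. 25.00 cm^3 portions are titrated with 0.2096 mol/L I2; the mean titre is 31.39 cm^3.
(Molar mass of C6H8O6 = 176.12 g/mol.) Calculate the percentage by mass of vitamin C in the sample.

79.50 %

C6H8O6 + I2 → C6H6O6 + 2 HI
n(I2) per titration = 0.03139 × 0.2096 = 6.579 × 10^-3 mol
n(C6H8O6) in each aliquot = 6.579 × 10^-3 mol (1:1 ratio)
n(C6H8O6) in the whole flask = 6.579 × 10^-3 × 100.0/25.00 = 0.02632 mol
mass of C6H8O6 = 0.02632 × 176.12 = 4.635 g
% C6H8O6 = 4.635 / 5.830 × 100 = 79.50 %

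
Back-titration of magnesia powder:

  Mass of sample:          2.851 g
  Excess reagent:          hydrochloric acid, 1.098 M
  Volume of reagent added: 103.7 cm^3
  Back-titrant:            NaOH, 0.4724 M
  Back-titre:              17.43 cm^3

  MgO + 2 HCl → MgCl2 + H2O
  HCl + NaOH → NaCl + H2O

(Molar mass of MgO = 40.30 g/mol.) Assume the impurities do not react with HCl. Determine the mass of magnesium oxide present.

2.128 g

n(HCl) added = 0.1037 × 1.098 = 0.1139 mol
n(NaOH) used in back-titration = 0.01743 × 0.4724 = 8.234 × 10^-3 mol
n(HCl) left over = 8.234 × 10^-3 mol (1:1 ratio)
n(HCl) consumed by analyte = 0.1139 − 8.234 × 10^-3 = 0.1056 mol
From the 1:2 ratio, n(MgO) = 1/2 × 0.1056 = 0.05281 mol
mass of MgO = 0.05281 × 40.30 = 2.128 g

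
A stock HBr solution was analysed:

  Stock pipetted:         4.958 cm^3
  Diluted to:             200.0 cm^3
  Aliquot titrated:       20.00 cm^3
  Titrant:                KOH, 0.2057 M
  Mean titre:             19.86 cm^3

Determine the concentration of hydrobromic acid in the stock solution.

8.240 M

HBr + KOH → KBr + H2O
n(KOH) = 0.01986 × 0.2057 = 4.085 × 10^-3 mol
n(HBr) in the aliquot = 4.085 × 10^-3 mol (1:1 ratio)
[HBr]_dilute = 4.085 × 10^-3 / 0.02000 = 0.2043 mol/L
Dilution factor = 200.0 / 4.958 = 40.34
[HBr]_stock = 0.2043 × 40.34 = 8.240 mol/L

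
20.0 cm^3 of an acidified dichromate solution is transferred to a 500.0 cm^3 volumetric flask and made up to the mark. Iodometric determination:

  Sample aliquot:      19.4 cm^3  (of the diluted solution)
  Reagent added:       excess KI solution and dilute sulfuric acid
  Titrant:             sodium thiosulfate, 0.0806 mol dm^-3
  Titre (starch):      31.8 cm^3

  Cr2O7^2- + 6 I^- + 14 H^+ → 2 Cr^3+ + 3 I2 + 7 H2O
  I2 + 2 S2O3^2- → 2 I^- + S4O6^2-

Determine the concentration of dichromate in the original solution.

n(S2O3^2-) = 0.0318 × 0.0806 = 2.56 × 10^-3 mol
n(I2) = n(S2O3^2-)/2 = 1.28 × 10^-3 mol
From the 1:3 ratio, n(Cr2O7^2-) in the aliquot = 1/3 × 1.28 × 10^-3 = 4.27 × 10^-4 mol
[Cr2O7^2-]_dilute = 4.27 × 10^-4 / 0.0194 = 0.0220 mol/L
[Cr2O7^2-]_original = 0.0220 × 500.0/20.0 = 0.550 mol/L

0.550 mol/L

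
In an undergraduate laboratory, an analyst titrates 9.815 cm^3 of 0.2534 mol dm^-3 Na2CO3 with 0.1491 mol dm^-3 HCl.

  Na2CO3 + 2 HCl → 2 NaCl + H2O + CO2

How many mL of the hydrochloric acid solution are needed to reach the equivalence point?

n(Na2CO3) = 0.009815 L × 0.2534 mol/L = 2.487 × 10^-3 mol
From the 2:1 stoichiometry, n(HCl) = 2/1 × 2.487 × 10^-3 = 4.974 × 10^-3 mol
V(HCl) = 4.974 × 10^-3 mol / 0.1491 mol/L = 0.03336 L = 33.36 mL

33.36 mL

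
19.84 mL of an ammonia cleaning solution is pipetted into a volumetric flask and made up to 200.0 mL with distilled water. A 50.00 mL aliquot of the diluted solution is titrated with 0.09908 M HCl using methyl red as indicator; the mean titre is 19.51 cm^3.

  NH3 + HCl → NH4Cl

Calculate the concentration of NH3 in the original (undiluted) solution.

n(HCl) = 0.01951 × 0.09908 = 1.933 × 10^-3 mol
n(NH3) in the aliquot = 1.933 × 10^-3 mol (1:1 ratio)
[NH3]_dilute = 1.933 × 10^-3 / 0.05000 = 0.03866 mol/L
Dilution factor = 200.0 / 19.84 = 10.08
[NH3]_stock = 0.03866 × 10.08 = 0.3897 mol/L

0.3897 M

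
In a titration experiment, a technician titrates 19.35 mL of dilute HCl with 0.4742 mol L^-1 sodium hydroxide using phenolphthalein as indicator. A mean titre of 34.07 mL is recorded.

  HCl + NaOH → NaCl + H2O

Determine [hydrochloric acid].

0.8349 mol/L

n(NaOH) = 0.03407 L × 0.4742 mol/L = 0.01616 mol
n(HCl) = 0.01616 mol (1:1 mole ratio)
[HCl] = 0.01616 mol / 0.01935 L = 0.8349 mol/L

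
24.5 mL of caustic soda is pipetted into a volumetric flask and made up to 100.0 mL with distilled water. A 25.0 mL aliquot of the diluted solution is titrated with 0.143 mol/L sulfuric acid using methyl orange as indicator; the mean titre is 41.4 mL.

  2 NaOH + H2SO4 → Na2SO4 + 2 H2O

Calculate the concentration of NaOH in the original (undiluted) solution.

n(H2SO4) = 0.0414 × 0.143 = 5.92 × 10^-3 mol
From the 2:1 ratio, n(NaOH) in the aliquot = 2/1 × 5.92 × 10^-3 = 0.0118 mol
[NaOH]_dilute = 0.0118 / 0.0250 = 0.474 mol/L
Dilution factor = 100.0 / 24.5 = 4.082
[NaOH]_stock = 0.474 × 4.082 = 1.93 mol/L

1.93 mol/L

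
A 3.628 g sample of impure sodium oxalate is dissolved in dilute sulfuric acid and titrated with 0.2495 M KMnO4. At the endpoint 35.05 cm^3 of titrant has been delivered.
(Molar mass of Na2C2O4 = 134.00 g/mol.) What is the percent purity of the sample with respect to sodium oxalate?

80.75 %

2 MnO4^- + 5 C2O4^2- + 16 H^+ → 2 Mn^2+ + 10 CO2 + 8 H2O
n(KMnO4) = 0.03505 L × 0.2495 mol/L = 8.745 × 10^-3 mol
From the 5:2 ratio, n(Na2C2O4) = 5/2 × 8.745 × 10^-3 = 0.02186 mol
mass of Na2C2O4 = 0.02186 × 134.00 g/mol = 2.930 g
% Na2C2O4 = 2.930 / 3.628 × 100 = 80.75 %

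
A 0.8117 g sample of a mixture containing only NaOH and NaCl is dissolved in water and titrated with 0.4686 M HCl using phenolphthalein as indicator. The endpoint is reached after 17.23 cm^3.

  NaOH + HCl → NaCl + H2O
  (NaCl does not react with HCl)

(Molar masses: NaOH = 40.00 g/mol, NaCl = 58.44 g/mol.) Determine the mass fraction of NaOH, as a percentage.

39.79 %

n(HCl) = 0.01723 × 0.4686 = 8.074 × 10^-3 mol
Let x = n(NaOH), y = n(NaCl).
Titrant: 1x = 8.074 × 10^-3;  mass: 40.00x + 58.44y = 0.8117
Solving, x = 8.074 × 10^-3 mol, y = 8.363 × 10^-3 mol
mass of NaOH = 8.074 × 10^-3 × 40.00 = 0.3230 g
% NaOH = 0.3230 / 0.8117 × 100 = 39.79 %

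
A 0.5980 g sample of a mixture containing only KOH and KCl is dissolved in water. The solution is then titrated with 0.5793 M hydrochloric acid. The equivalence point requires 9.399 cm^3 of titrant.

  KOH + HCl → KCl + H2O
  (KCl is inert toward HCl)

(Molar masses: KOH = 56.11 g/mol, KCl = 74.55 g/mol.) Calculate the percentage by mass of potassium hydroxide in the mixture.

51.09 %

n(HCl) = 0.009399 × 0.5793 = 5.445 × 10^-3 mol
Let x = n(KOH), y = n(KCl).
Titrant: 1x = 5.445 × 10^-3;  mass: 56.11x + 74.55y = 0.5980
Solving, x = 5.445 × 10^-3 mol, y = 3.923 × 10^-3 mol
mass of KOH = 5.445 × 10^-3 × 56.11 = 0.3055 g
% KOH = 0.3055 / 0.5980 × 100 = 51.09 %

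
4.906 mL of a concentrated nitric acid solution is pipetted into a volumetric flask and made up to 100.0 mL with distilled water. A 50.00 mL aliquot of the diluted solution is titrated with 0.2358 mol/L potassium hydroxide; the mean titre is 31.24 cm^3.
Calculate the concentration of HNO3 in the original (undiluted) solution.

3.003 mol/L

HNO3 + KOH → KNO3 + H2O
n(KOH) = 0.03124 × 0.2358 = 7.366 × 10^-3 mol
n(HNO3) in the aliquot = 7.366 × 10^-3 mol (1:1 ratio)
[HNO3]_dilute = 7.366 × 10^-3 / 0.05000 = 0.1473 mol/L
Dilution factor = 100.0 / 4.906 = 20.38
[HNO3]_stock = 0.1473 × 20.38 = 3.003 mol/L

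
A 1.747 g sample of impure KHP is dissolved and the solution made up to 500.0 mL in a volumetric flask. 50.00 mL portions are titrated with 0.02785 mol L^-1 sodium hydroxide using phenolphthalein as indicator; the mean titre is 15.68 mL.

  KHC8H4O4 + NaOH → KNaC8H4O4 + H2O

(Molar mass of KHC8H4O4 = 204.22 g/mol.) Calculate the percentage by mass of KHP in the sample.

51.05 %

n(NaOH) per titration = 0.01568 × 0.02785 = 4.367 × 10^-4 mol
n(KHC8H4O4) in each aliquot = 4.367 × 10^-4 mol (1:1 ratio)
n(KHC8H4O4) in the whole flask = 4.367 × 10^-4 × 500.0/50.00 = 4.367 × 10^-3 mol
mass of KHC8H4O4 = 4.367 × 10^-3 × 204.22 = 0.8918 g
% KHC8H4O4 = 0.8918 / 1.747 × 100 = 51.05 %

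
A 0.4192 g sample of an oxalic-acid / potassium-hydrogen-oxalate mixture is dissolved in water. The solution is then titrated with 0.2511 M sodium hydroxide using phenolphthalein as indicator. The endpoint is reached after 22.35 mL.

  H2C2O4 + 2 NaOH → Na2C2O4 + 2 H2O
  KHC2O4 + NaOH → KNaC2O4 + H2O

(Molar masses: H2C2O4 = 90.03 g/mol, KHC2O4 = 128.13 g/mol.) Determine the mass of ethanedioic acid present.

0.1624 g

n(NaOH) = 0.02235 × 0.2511 = 5.612 × 10^-3 mol
Let x = n(H2C2O4), y = n(KHC2O4).
Titrant: 2x + 1y = 5.612 × 10^-3;  mass: 90.03x + 128.13y = 0.4192
Solving, x = 1.804 × 10^-3 mol, y = 2.004 × 10^-3 mol
mass of H2C2O4 = 1.804 × 10^-3 × 90.03 = 0.1624 g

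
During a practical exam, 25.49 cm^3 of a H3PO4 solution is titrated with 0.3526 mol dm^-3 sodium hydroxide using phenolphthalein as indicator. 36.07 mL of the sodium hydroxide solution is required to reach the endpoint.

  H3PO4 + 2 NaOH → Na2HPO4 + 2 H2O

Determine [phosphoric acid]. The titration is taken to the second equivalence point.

0.2495 mol/L

n(NaOH) = 0.03607 L × 0.3526 mol/L = 0.01272 mol
From the 1:2 mole ratio, n(H3PO4) = 1/2 × 0.01272 = 6.359 × 10^-3 mol
[H3PO4] = 6.359 × 10^-3 mol / 0.02549 L = 0.2495 mol/L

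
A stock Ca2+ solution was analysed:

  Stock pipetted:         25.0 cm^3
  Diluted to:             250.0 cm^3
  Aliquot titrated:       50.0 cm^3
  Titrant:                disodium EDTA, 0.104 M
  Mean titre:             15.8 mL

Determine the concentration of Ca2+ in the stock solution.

Ca^2+ + EDTA^4- → [Ca(EDTA)]^2-
n(EDTA) = 0.0158 × 0.104 = 1.64 × 10^-3 mol
n(Ca2+) in the aliquot = 1.64 × 10^-3 mol (1:1 ratio)
[Ca2+]_dilute = 1.64 × 10^-3 / 0.0500 = 0.0329 mol/L
Dilution factor = 250.0 / 25.0 = 10.00
[Ca2+]_stock = 0.0329 × 10.00 = 0.329 mol/L

0.329 M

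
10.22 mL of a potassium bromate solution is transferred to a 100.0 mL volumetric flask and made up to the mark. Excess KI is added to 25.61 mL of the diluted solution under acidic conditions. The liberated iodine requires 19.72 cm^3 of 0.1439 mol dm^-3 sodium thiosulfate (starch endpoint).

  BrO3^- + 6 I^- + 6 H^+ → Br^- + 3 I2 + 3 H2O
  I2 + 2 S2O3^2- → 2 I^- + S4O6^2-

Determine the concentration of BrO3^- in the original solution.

0.1807 mol/L

n(S2O3^2-) = 0.01972 × 0.1439 = 2.838 × 10^-3 mol
n(I2) = n(S2O3^2-)/2 = 1.419 × 10^-3 mol
From the 1:3 ratio, n(BrO3^-) in the aliquot = 1/3 × 1.419 × 10^-3 = 4.730 × 10^-4 mol
[BrO3^-]_dilute = 4.730 × 10^-4 / 0.02561 = 0.01847 mol/L
[BrO3^-]_original = 0.01847 × 100.0/10.22 = 0.1807 mol/L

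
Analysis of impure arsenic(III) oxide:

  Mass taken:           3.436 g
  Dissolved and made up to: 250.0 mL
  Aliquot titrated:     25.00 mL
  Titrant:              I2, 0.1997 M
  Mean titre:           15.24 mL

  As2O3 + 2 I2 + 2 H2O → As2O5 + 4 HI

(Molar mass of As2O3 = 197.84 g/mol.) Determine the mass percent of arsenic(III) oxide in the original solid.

n(I2) per titration = 0.01524 × 0.1997 = 3.043 × 10^-3 mol
From the 1:2 ratio, n(As2O3) in each aliquot = 1/2 × 3.043 × 10^-3 = 1.522 × 10^-3 mol
n(As2O3) in the whole flask = 1.522 × 10^-3 × 250.0/25.00 = 0.01522 mol
mass of As2O3 = 0.01522 × 197.84 = 3.011 g
% As2O3 = 3.011 / 3.436 × 100 = 87.62 %

87.62 %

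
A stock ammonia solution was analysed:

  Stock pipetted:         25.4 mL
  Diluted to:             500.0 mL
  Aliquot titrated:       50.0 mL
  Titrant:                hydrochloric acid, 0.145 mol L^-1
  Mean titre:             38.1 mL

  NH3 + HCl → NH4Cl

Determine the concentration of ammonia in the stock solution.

n(HCl) = 0.0381 × 0.145 = 5.52 × 10^-3 mol
n(NH3) in the aliquot = 5.52 × 10^-3 mol (1:1 ratio)
[NH3]_dilute = 5.52 × 10^-3 / 0.0500 = 0.110 mol/L
Dilution factor = 500.0 / 25.4 = 19.69
[NH3]_stock = 0.110 × 19.69 = 2.17 mol/L

2.17 mol/L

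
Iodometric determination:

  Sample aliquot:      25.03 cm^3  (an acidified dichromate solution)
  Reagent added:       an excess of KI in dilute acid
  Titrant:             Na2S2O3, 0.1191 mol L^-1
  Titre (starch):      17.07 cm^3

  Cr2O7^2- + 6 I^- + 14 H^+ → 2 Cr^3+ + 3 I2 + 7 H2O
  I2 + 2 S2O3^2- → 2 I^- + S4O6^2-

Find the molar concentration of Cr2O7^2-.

n(S2O3^2-) = 0.01707 × 0.1191 = 2.033 × 10^-3 mol
n(I2) = n(S2O3^2-)/2 = 1.017 × 10^-3 mol
From the 1:3 ratio, n(Cr2O7^2-) in the aliquot = 1/3 × 1.017 × 10^-3 = 3.388 × 10^-4 mol
[Cr2O7^2-] = 3.388 × 10^-4 / 0.02503 = 0.01354 mol/L

0.01354 mol/L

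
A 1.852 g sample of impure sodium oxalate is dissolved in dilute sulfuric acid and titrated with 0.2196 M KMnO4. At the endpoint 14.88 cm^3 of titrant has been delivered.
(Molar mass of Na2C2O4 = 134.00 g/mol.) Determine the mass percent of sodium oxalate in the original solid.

59.11 %

2 MnO4^- + 5 C2O4^2- + 16 H^+ → 2 Mn^2+ + 10 CO2 + 8 H2O
n(KMnO4) = 0.01488 L × 0.2196 mol/L = 3.268 × 10^-3 mol
From the 5:2 ratio, n(Na2C2O4) = 5/2 × 3.268 × 10^-3 = 8.169 × 10^-3 mol
mass of Na2C2O4 = 8.169 × 10^-3 × 134.00 g/mol = 1.095 g
% Na2C2O4 = 1.095 / 1.852 × 100 = 59.11 %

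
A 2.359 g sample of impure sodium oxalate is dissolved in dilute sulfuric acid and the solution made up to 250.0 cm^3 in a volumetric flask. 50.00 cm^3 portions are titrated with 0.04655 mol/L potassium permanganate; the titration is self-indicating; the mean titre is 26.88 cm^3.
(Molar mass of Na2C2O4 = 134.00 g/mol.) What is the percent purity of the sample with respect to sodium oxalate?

2 MnO4^- + 5 C2O4^2- + 16 H^+ → 2 Mn^2+ + 10 CO2 + 8 H2O
n(KMnO4) per titration = 0.02688 × 0.04655 = 1.251 × 10^-3 mol
From the 5:2 ratio, n(Na2C2O4) in each aliquot = 5/2 × 1.251 × 10^-3 = 3.128 × 10^-3 mol
n(Na2C2O4) in the whole flask = 3.128 × 10^-3 × 250.0/50.00 = 0.01564 mol
mass of Na2C2O4 = 0.01564 × 134.00 = 2.096 g
% Na2C2O4 = 2.096 / 2.359 × 100 = 88.85 %

88.85 %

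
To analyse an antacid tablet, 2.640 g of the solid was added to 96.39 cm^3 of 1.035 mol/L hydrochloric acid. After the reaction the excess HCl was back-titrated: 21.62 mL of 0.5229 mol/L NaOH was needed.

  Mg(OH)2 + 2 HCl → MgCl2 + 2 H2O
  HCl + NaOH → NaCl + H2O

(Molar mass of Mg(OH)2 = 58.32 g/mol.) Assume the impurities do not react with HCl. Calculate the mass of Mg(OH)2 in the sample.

n(HCl) added = 0.09639 × 1.035 = 0.09976 mol
n(NaOH) used in back-titration = 0.02162 × 0.5229 = 0.01131 mol
n(HCl) left over = 0.01131 mol (1:1 ratio)
n(HCl) consumed by analyte = 0.09976 − 0.01131 = 0.08846 mol
From the 1:2 ratio, n(Mg(OH)2) = 1/2 × 0.08846 = 0.04423 mol
mass of Mg(OH)2 = 0.04423 × 58.32 = 2.579 g

2.579 g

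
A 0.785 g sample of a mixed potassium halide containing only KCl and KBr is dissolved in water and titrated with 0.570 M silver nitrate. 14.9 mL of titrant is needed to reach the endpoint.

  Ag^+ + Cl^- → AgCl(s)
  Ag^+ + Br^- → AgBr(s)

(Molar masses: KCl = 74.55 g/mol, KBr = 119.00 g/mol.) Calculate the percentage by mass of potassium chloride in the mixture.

n(AgNO3) = 0.0149 × 0.570 = 8.49 × 10^-3 mol
Let x = n(KCl), y = n(KBr).
Titrant: 1x + 1y = 8.49 × 10^-3;  mass: 74.55x + 119.00y = 0.785
Solving, x = 5.08 × 10^-3 mol, y = 3.42 × 10^-3 mol
mass of KCl = 5.08 × 10^-3 × 74.55 = 0.378 g
% KCl = 0.378 / 0.785 × 100 = 48.2 %

48.2 %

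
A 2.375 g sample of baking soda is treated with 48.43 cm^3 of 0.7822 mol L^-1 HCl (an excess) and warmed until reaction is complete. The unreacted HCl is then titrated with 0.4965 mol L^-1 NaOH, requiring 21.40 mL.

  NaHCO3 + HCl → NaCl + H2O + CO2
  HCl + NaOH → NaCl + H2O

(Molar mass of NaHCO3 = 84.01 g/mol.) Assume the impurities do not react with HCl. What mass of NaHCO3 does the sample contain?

2.290 g

n(HCl) added = 0.04843 × 0.7822 = 0.03788 mol
n(NaOH) used in back-titration = 0.02140 × 0.4965 = 0.01063 mol
n(HCl) left over = 0.01063 mol (1:1 ratio)
n(HCl) consumed by analyte = 0.03788 − 0.01063 = 0.02726 mol
n(NaHCO3) = 0.02726 mol (1:1 ratio)
mass of NaHCO3 = 0.02726 × 84.01 = 2.290 g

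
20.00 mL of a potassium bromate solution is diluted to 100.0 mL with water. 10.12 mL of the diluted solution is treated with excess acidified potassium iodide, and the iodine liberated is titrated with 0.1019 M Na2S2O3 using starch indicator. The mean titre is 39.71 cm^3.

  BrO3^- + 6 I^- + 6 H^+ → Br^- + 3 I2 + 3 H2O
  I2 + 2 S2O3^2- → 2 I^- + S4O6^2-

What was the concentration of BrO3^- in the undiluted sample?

0.3332 M

n(S2O3^2-) = 0.03971 × 0.1019 = 4.046 × 10^-3 mol
n(I2) = n(S2O3^2-)/2 = 2.023 × 10^-3 mol
From the 1:3 ratio, n(BrO3^-) in the aliquot = 1/3 × 2.023 × 10^-3 = 6.744 × 10^-4 mol
[BrO3^-]_dilute = 6.744 × 10^-4 / 0.01012 = 0.06664 mol/L
[BrO3^-]_original = 0.06664 × 100.0/20.00 = 0.3332 mol/L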